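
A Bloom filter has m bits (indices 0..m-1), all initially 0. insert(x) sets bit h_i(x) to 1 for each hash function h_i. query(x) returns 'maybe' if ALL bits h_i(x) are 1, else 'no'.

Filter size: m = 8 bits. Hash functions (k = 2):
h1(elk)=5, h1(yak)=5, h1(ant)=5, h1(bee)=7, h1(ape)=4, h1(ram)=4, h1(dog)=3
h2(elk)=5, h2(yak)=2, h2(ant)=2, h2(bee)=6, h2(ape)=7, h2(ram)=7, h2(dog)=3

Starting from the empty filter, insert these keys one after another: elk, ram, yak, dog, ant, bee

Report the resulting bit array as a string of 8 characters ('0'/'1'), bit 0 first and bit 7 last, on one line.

Start: bits=00000000
After insert 'elk': sets bits 5 -> bits=00000100
After insert 'ram': sets bits 4 7 -> bits=00001101
After insert 'yak': sets bits 2 5 -> bits=00101101
After insert 'dog': sets bits 3 -> bits=00111101
After insert 'ant': sets bits 2 5 -> bits=00111101
After insert 'bee': sets bits 6 7 -> bits=00111111

Answer: 00111111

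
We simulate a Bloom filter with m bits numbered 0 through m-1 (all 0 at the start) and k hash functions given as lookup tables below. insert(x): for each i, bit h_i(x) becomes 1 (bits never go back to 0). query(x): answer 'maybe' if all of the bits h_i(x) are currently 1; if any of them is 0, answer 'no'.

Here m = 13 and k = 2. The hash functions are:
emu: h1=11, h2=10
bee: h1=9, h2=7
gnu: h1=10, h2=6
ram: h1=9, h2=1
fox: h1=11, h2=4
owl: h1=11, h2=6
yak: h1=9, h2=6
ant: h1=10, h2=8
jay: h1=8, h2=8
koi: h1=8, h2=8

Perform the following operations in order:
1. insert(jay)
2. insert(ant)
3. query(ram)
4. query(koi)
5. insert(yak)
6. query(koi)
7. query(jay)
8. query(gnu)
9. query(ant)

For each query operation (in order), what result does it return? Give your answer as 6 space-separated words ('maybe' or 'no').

Start: bits=0000000000000
Op 1: insert jay -> sets bits 8 -> bits=0000000010000
Op 2: insert ant -> sets bits 8 10 -> bits=0000000010100
Op 3: query ram -> checks bit1=0, bit9=0 (has a 0) -> no
Op 4: query koi -> checks bit8=1 (all 1) -> maybe
Op 5: insert yak -> sets bits 6 9 -> bits=0000001011100
Op 6: query koi -> checks bit8=1 (all 1) -> maybe
Op 7: query jay -> checks bit8=1 (all 1) -> maybe
Op 8: query gnu -> checks bit6=1, bit10=1 (all 1) -> maybe
Op 9: query ant -> checks bit8=1, bit10=1 (all 1) -> maybe
Query results in order: no maybe maybe maybe maybe maybe

Answer: no maybe maybe maybe maybe maybe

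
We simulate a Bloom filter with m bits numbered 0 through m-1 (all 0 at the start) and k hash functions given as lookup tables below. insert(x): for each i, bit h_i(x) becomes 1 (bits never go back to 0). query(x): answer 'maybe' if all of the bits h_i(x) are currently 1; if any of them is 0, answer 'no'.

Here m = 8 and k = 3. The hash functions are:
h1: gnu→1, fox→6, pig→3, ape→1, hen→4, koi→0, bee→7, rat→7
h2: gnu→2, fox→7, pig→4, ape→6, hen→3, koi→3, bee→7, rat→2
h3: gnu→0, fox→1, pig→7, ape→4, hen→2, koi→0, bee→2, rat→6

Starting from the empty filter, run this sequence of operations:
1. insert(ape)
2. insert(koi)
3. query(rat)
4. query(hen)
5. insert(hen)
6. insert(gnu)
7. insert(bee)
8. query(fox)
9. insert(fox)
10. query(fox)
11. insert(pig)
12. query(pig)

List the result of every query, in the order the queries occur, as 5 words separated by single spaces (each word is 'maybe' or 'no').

Start: bits=00000000
Op 1: insert ape -> sets bits 1 4 6 -> bits=01001010
Op 2: insert koi -> sets bits 0 3 -> bits=11011010
Op 3: query rat -> checks bit2=0, bit6=1, bit7=0 (has a 0) -> no
Op 4: query hen -> checks bit2=0, bit3=1, bit4=1 (has a 0) -> no
Op 5: insert hen -> sets bits 2 3 4 -> bits=11111010
Op 6: insert gnu -> sets bits 0 1 2 -> bits=11111010
Op 7: insert bee -> sets bits 2 7 -> bits=11111011
Op 8: query fox -> checks bit1=1, bit6=1, bit7=1 (all 1) -> maybe
Op 9: insert fox -> sets bits 1 6 7 -> bits=11111011
Op 10: query fox -> checks bit1=1, bit6=1, bit7=1 (all 1) -> maybe
Op 11: insert pig -> sets bits 3 4 7 -> bits=11111011
Op 12: query pig -> checks bit3=1, bit4=1, bit7=1 (all 1) -> maybe
Query results in order: no no maybe maybe maybe

Answer: no no maybe maybe maybe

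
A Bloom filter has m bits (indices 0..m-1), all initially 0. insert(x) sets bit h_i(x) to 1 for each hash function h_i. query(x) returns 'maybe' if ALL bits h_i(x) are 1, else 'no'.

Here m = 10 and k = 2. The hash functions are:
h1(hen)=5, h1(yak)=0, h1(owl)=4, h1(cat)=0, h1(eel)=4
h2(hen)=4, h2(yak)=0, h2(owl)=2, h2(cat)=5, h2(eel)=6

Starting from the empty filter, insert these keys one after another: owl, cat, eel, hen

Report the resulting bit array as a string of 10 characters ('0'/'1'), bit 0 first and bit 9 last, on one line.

Start: bits=0000000000
After insert 'owl': sets bits 2 4 -> bits=0010100000
After insert 'cat': sets bits 0 5 -> bits=1010110000
After insert 'eel': sets bits 4 6 -> bits=1010111000
After insert 'hen': sets bits 4 5 -> bits=1010111000

Answer: 1010111000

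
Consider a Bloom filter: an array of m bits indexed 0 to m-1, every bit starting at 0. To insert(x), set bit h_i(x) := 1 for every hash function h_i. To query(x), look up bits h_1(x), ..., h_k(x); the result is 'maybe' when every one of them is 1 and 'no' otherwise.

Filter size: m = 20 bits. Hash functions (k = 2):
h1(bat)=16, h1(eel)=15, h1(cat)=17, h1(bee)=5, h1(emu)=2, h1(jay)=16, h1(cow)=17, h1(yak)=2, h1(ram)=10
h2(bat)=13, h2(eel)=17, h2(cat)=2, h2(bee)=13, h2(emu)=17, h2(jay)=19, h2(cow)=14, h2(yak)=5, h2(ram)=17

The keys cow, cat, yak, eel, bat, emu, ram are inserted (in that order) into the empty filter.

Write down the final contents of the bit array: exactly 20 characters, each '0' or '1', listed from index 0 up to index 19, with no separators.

Start: bits=00000000000000000000
After insert 'cow': sets bits 14 17 -> bits=00000000000000100100
After insert 'cat': sets bits 2 17 -> bits=00100000000000100100
After insert 'yak': sets bits 2 5 -> bits=00100100000000100100
After insert 'eel': sets bits 15 17 -> bits=00100100000000110100
After insert 'bat': sets bits 13 16 -> bits=00100100000001111100
After insert 'emu': sets bits 2 17 -> bits=00100100000001111100
After insert 'ram': sets bits 10 17 -> bits=00100100001001111100

Answer: 00100100001001111100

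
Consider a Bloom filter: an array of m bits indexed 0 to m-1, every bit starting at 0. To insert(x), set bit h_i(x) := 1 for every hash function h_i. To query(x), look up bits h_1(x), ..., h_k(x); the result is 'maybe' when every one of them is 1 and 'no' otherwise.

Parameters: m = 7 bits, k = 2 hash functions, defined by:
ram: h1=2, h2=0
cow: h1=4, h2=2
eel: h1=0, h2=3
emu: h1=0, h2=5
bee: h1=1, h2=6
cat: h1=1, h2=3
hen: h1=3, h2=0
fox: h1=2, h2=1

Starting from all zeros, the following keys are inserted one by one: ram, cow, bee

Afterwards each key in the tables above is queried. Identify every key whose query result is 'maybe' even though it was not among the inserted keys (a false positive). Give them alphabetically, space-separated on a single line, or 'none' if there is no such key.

Start: bits=0000000
After insert 'ram': sets bits 0 2 -> bits=1010000
After insert 'cow': sets bits 2 4 -> bits=1010100
After insert 'bee': sets bits 1 6 -> bits=1110101
Not inserted: cat eel emu fox hen — query each against bits=1110101:
query cat: checks bit1=1, bit3=0 (has a 0) -> no => not a false positive
query eel: checks bit0=1, bit3=0 (has a 0) -> no => not a false positive
query emu: checks bit0=1, bit5=0 (has a 0) -> no => not a false positive
query fox: checks bit1=1, bit2=1 (all 1) -> maybe => FALSE POSITIVE
query hen: checks bit0=1, bit3=0 (has a 0) -> no => not a false positive
False positives (alphabetical): fox

Answer: fox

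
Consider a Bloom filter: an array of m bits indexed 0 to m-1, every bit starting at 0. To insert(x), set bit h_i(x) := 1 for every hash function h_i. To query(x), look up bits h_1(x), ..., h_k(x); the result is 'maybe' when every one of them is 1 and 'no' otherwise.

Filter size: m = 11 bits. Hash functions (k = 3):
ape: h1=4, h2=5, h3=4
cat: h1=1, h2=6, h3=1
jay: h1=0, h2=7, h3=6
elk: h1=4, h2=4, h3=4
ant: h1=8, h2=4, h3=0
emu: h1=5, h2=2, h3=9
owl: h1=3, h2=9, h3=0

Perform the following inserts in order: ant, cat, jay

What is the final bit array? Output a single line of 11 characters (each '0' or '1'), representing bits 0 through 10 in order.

Start: bits=00000000000
After insert 'ant': sets bits 0 4 8 -> bits=10001000100
After insert 'cat': sets bits 1 6 -> bits=11001010100
After insert 'jay': sets bits 0 6 7 -> bits=11001011100

Answer: 11001011100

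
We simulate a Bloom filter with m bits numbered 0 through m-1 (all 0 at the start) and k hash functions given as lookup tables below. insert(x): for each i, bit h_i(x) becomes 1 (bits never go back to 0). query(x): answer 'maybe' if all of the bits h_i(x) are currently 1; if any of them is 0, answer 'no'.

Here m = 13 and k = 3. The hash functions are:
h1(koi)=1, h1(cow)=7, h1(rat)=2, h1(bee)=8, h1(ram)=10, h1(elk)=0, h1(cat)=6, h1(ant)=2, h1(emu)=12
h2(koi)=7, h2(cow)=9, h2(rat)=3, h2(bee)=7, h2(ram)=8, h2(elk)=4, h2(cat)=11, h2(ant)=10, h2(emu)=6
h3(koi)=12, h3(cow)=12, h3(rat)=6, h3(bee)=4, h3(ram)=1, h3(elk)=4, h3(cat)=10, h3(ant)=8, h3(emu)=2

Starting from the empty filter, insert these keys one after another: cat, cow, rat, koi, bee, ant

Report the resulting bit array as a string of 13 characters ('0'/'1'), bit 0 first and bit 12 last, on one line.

Start: bits=0000000000000
After insert 'cat': sets bits 6 10 11 -> bits=0000001000110
After insert 'cow': sets bits 7 9 12 -> bits=0000001101111
After insert 'rat': sets bits 2 3 6 -> bits=0011001101111
After insert 'koi': sets bits 1 7 12 -> bits=0111001101111
After insert 'bee': sets bits 4 7 8 -> bits=0111101111111
After insert 'ant': sets bits 2 8 10 -> bits=0111101111111

Answer: 0111101111111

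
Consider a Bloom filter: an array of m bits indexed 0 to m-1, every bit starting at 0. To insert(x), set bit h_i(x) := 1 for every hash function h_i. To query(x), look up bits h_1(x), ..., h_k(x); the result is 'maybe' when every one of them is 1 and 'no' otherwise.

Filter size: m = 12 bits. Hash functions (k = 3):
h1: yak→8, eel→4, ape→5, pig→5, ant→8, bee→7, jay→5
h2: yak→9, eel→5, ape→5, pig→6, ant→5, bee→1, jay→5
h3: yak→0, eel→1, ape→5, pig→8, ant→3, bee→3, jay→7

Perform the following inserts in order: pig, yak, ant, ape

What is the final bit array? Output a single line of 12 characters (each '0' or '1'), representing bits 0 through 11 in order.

Answer: 100101101100

Derivation:
Start: bits=000000000000
After insert 'pig': sets bits 5 6 8 -> bits=000001101000
After insert 'yak': sets bits 0 8 9 -> bits=100001101100
After insert 'ant': sets bits 3 5 8 -> bits=100101101100
After insert 'ape': sets bits 5 -> bits=100101101100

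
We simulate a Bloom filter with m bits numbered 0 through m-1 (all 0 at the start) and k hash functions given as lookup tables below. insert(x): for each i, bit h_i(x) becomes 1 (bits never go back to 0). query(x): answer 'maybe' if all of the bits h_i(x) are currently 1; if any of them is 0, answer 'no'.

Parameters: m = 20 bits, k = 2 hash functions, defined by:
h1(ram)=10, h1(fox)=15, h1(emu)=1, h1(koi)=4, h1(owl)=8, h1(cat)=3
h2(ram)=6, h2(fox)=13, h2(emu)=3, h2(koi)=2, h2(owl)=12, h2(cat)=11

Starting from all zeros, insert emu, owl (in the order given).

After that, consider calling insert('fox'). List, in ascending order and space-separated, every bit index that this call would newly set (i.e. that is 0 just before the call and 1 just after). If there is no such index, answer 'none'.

Start: bits=00000000000000000000
After insert 'emu': sets bits 1 3 -> bits=01010000000000000000
After insert 'owl': sets bits 8 12 -> bits=01010000100010000000
insert 'fox' would touch bits 13 15; currently bit13=0, bit15=0
Bits that are 0 among those (would change 0->1): 13 15

Answer: 13 15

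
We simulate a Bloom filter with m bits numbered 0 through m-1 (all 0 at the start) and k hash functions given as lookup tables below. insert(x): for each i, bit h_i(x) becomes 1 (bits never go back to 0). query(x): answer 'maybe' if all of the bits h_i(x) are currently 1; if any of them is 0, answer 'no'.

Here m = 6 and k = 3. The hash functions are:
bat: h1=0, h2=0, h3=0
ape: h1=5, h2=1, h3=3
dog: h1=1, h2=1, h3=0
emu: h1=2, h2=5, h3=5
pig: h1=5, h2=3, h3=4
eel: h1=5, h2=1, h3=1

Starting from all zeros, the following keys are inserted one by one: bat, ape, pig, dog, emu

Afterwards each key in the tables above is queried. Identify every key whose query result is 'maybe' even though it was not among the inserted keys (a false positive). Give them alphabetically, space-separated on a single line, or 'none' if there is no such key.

Answer: eel

Derivation:
Start: bits=000000
After insert 'bat': sets bits 0 -> bits=100000
After insert 'ape': sets bits 1 3 5 -> bits=110101
After insert 'pig': sets bits 3 4 5 -> bits=110111
After insert 'dog': sets bits 0 1 -> bits=110111
After insert 'emu': sets bits 2 5 -> bits=111111
Not inserted: eel — query each against bits=111111:
query eel: checks bit1=1, bit5=1 (all 1) -> maybe => FALSE POSITIVE
False positives (alphabetical): eel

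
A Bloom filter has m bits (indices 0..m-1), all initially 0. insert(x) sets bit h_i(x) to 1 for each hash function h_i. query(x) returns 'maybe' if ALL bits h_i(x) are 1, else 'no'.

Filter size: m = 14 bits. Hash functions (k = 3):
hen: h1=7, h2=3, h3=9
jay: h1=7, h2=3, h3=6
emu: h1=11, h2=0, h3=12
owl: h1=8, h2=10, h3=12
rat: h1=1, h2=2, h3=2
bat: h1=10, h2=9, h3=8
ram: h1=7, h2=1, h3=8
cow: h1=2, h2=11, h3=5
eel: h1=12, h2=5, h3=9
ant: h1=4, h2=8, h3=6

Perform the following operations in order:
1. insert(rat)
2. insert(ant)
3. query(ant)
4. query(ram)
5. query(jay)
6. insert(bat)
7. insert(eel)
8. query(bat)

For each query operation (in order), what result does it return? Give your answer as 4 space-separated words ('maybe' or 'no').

Start: bits=00000000000000
Op 1: insert rat -> sets bits 1 2 -> bits=01100000000000
Op 2: insert ant -> sets bits 4 6 8 -> bits=01101010100000
Op 3: query ant -> checks bit4=1, bit6=1, bit8=1 (all 1) -> maybe
Op 4: query ram -> checks bit1=1, bit7=0, bit8=1 (has a 0) -> no
Op 5: query jay -> checks bit3=0, bit6=1, bit7=0 (has a 0) -> no
Op 6: insert bat -> sets bits 8 9 10 -> bits=01101010111000
Op 7: insert eel -> sets bits 5 9 12 -> bits=01101110111010
Op 8: query bat -> checks bit8=1, bit9=1, bit10=1 (all 1) -> maybe
Query results in order: maybe no no maybe

Answer: maybe no no maybe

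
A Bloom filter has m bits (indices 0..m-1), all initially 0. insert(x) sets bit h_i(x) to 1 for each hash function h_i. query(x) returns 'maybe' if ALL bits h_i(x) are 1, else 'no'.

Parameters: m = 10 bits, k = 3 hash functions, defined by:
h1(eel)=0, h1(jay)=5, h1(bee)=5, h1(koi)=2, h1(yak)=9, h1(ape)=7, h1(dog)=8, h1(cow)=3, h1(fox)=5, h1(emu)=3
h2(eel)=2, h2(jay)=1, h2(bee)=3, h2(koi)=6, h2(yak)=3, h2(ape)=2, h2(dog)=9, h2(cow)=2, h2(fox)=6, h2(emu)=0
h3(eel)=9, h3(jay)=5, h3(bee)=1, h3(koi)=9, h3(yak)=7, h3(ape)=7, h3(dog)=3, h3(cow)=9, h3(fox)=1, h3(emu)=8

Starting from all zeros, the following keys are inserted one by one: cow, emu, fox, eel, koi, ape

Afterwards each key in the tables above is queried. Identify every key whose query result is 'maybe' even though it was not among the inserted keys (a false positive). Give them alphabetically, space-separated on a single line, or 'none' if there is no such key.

Answer: bee dog jay yak

Derivation:
Start: bits=0000000000
After insert 'cow': sets bits 2 3 9 -> bits=0011000001
After insert 'emu': sets bits 0 3 8 -> bits=1011000011
After insert 'fox': sets bits 1 5 6 -> bits=1111011011
After insert 'eel': sets bits 0 2 9 -> bits=1111011011
After insert 'koi': sets bits 2 6 9 -> bits=1111011011
After insert 'ape': sets bits 2 7 -> bits=1111011111
Not inserted: bee dog jay yak — query each against bits=1111011111:
query bee: checks bit1=1, bit3=1, bit5=1 (all 1) -> maybe => FALSE POSITIVE
query dog: checks bit3=1, bit8=1, bit9=1 (all 1) -> maybe => FALSE POSITIVE
query jay: checks bit1=1, bit5=1 (all 1) -> maybe => FALSE POSITIVE
query yak: checks bit3=1, bit7=1, bit9=1 (all 1) -> maybe => FALSE POSITIVE
False positives (alphabetical): bee dog jay yak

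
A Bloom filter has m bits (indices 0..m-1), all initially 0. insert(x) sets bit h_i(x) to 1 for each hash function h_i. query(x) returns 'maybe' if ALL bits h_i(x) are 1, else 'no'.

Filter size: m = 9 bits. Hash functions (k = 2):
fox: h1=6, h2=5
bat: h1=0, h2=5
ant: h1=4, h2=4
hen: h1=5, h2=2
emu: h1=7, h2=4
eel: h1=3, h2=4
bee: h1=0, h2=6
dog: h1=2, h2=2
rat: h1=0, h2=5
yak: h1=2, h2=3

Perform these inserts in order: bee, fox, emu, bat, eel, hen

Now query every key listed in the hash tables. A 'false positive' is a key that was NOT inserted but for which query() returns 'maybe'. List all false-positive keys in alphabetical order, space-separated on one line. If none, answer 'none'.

Start: bits=000000000
After insert 'bee': sets bits 0 6 -> bits=100000100
After insert 'fox': sets bits 5 6 -> bits=100001100
After insert 'emu': sets bits 4 7 -> bits=100011110
After insert 'bat': sets bits 0 5 -> bits=100011110
After insert 'eel': sets bits 3 4 -> bits=100111110
After insert 'hen': sets bits 2 5 -> bits=101111110
Not inserted: ant dog rat yak — query each against bits=101111110:
query ant: checks bit4=1 (all 1) -> maybe => FALSE POSITIVE
query dog: checks bit2=1 (all 1) -> maybe => FALSE POSITIVE
query rat: checks bit0=1, bit5=1 (all 1) -> maybe => FALSE POSITIVE
query yak: checks bit2=1, bit3=1 (all 1) -> maybe => FALSE POSITIVE
False positives (alphabetical): ant dog rat yak

Answer: ant dog rat yak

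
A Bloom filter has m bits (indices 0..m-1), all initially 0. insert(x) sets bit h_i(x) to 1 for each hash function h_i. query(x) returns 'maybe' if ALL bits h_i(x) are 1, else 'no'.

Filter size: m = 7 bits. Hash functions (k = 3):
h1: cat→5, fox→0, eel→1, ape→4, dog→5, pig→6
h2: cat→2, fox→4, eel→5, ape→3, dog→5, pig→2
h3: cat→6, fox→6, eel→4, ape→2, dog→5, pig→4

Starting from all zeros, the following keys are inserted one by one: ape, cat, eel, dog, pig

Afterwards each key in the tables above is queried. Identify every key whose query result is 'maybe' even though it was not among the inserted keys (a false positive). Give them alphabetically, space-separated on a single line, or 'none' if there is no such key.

Start: bits=0000000
After insert 'ape': sets bits 2 3 4 -> bits=0011100
After insert 'cat': sets bits 2 5 6 -> bits=0011111
After insert 'eel': sets bits 1 4 5 -> bits=0111111
After insert 'dog': sets bits 5 -> bits=0111111
After insert 'pig': sets bits 2 4 6 -> bits=0111111
Not inserted: fox — query each against bits=0111111:
query fox: checks bit0=0, bit4=1, bit6=1 (has a 0) -> no => not a false positive
False positives (alphabetical): none

Answer: none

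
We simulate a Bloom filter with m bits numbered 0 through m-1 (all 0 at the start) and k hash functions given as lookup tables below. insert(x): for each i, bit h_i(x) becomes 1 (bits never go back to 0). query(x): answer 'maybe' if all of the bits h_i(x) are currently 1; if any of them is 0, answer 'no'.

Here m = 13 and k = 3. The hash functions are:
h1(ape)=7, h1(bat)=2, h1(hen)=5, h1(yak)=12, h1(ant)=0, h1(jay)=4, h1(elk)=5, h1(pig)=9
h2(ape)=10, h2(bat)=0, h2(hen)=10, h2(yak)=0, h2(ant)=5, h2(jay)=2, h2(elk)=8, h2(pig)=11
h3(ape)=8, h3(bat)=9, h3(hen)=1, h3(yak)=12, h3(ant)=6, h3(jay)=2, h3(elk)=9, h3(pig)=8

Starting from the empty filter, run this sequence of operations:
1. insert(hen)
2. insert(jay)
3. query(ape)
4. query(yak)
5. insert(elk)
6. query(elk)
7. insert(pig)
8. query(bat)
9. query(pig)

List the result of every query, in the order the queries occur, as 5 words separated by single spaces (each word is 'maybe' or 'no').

Answer: no no maybe no maybe

Derivation:
Start: bits=0000000000000
Op 1: insert hen -> sets bits 1 5 10 -> bits=0100010000100
Op 2: insert jay -> sets bits 2 4 -> bits=0110110000100
Op 3: query ape -> checks bit7=0, bit8=0, bit10=1 (has a 0) -> no
Op 4: query yak -> checks bit0=0, bit12=0 (has a 0) -> no
Op 5: insert elk -> sets bits 5 8 9 -> bits=0110110011100
Op 6: query elk -> checks bit5=1, bit8=1, bit9=1 (all 1) -> maybe
Op 7: insert pig -> sets bits 8 9 11 -> bits=0110110011110
Op 8: query bat -> checks bit0=0, bit2=1, bit9=1 (has a 0) -> no
Op 9: query pig -> checks bit8=1, bit9=1, bit11=1 (all 1) -> maybe
Query results in order: no no maybe no maybe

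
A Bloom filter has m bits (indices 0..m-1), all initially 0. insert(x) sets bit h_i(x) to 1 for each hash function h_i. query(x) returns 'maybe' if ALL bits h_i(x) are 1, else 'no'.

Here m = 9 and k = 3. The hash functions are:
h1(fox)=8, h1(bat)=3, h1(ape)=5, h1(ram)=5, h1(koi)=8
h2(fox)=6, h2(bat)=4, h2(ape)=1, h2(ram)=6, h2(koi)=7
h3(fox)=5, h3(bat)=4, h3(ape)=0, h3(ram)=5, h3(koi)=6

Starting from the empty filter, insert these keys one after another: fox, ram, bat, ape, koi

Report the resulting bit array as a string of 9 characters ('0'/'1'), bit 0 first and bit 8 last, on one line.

Answer: 110111111

Derivation:
Start: bits=000000000
After insert 'fox': sets bits 5 6 8 -> bits=000001101
After insert 'ram': sets bits 5 6 -> bits=000001101
After insert 'bat': sets bits 3 4 -> bits=000111101
After insert 'ape': sets bits 0 1 5 -> bits=110111101
After insert 'koi': sets bits 6 7 8 -> bits=110111111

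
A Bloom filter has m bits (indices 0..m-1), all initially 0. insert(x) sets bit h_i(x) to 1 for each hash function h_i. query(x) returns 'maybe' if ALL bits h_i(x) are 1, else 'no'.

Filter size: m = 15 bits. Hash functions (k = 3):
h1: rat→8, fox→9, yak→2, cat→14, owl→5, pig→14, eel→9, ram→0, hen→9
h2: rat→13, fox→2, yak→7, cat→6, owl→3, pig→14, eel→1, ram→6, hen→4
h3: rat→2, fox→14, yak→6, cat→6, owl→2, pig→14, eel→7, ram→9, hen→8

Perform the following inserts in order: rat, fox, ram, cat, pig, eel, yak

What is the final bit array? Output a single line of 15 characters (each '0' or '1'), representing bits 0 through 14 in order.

Start: bits=000000000000000
After insert 'rat': sets bits 2 8 13 -> bits=001000001000010
After insert 'fox': sets bits 2 9 14 -> bits=001000001100011
After insert 'ram': sets bits 0 6 9 -> bits=101000101100011
After insert 'cat': sets bits 6 14 -> bits=101000101100011
After insert 'pig': sets bits 14 -> bits=101000101100011
After insert 'eel': sets bits 1 7 9 -> bits=111000111100011
After insert 'yak': sets bits 2 6 7 -> bits=111000111100011

Answer: 111000111100011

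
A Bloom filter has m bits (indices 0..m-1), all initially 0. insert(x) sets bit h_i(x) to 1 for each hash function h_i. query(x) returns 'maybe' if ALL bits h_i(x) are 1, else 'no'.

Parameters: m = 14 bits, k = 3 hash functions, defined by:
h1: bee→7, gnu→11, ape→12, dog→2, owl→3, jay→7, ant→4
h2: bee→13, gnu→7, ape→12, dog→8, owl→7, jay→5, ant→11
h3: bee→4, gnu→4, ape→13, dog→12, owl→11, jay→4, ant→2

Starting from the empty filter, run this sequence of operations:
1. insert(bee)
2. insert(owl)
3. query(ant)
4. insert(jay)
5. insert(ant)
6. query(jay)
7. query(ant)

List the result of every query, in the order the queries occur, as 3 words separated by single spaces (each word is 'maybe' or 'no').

Start: bits=00000000000000
Op 1: insert bee -> sets bits 4 7 13 -> bits=00001001000001
Op 2: insert owl -> sets bits 3 7 11 -> bits=00011001000101
Op 3: query ant -> checks bit2=0, bit4=1, bit11=1 (has a 0) -> no
Op 4: insert jay -> sets bits 4 5 7 -> bits=00011101000101
Op 5: insert ant -> sets bits 2 4 11 -> bits=00111101000101
Op 6: query jay -> checks bit4=1, bit5=1, bit7=1 (all 1) -> maybe
Op 7: query ant -> checks bit2=1, bit4=1, bit11=1 (all 1) -> maybe
Query results in order: no maybe maybe

Answer: no maybe maybe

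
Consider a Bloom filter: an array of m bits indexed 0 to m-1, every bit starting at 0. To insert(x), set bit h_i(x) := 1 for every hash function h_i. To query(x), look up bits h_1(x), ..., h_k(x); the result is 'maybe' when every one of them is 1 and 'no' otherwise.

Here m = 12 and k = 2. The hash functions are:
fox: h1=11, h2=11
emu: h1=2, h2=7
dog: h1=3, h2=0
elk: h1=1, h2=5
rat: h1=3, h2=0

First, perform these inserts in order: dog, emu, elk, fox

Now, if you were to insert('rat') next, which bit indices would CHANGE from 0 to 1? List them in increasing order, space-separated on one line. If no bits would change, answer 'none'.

Start: bits=000000000000
After insert 'dog': sets bits 0 3 -> bits=100100000000
After insert 'emu': sets bits 2 7 -> bits=101100010000
After insert 'elk': sets bits 1 5 -> bits=111101010000
After insert 'fox': sets bits 11 -> bits=111101010001
insert 'rat' would touch bits 0 3; currently bit0=1, bit3=1
Bits that are 0 among those (would change 0->1): none

Answer: none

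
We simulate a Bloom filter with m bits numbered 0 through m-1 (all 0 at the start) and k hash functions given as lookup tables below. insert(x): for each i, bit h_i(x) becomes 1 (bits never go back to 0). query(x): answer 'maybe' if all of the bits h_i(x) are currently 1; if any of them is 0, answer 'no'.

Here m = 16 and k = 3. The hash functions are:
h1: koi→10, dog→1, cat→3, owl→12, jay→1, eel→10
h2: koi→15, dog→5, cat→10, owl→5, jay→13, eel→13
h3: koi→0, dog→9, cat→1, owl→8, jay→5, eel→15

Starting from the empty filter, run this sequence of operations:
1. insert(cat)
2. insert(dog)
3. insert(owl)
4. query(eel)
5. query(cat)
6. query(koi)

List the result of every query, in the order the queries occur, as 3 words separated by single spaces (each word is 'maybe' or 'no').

Answer: no maybe no

Derivation:
Start: bits=0000000000000000
Op 1: insert cat -> sets bits 1 3 10 -> bits=0101000000100000
Op 2: insert dog -> sets bits 1 5 9 -> bits=0101010001100000
Op 3: insert owl -> sets bits 5 8 12 -> bits=0101010011101000
Op 4: query eel -> checks bit10=1, bit13=0, bit15=0 (has a 0) -> no
Op 5: query cat -> checks bit1=1, bit3=1, bit10=1 (all 1) -> maybe
Op 6: query koi -> checks bit0=0, bit10=1, bit15=0 (has a 0) -> no
Query results in order: no maybe no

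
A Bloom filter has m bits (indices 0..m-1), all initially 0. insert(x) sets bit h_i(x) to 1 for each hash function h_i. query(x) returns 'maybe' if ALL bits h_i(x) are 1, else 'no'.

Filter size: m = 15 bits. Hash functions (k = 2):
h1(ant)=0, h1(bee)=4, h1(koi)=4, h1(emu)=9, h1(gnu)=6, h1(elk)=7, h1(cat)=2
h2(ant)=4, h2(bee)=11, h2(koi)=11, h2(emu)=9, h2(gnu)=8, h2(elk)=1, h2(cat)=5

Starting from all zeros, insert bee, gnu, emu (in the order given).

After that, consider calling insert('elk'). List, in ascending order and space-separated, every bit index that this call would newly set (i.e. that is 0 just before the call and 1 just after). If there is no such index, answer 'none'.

Answer: 1 7

Derivation:
Start: bits=000000000000000
After insert 'bee': sets bits 4 11 -> bits=000010000001000
After insert 'gnu': sets bits 6 8 -> bits=000010101001000
After insert 'emu': sets bits 9 -> bits=000010101101000
insert 'elk' would touch bits 1 7; currently bit1=0, bit7=0
Bits that are 0 among those (would change 0->1): 1 7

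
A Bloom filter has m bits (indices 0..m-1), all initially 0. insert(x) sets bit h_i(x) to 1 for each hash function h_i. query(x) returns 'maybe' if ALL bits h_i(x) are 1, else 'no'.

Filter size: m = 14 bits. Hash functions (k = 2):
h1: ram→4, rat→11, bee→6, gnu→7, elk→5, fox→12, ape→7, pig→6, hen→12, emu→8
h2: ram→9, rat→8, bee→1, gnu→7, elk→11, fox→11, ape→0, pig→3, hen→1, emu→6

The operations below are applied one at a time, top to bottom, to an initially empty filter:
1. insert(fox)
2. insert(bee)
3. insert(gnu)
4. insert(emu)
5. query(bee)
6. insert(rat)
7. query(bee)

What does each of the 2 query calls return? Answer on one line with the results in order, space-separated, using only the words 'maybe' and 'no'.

Start: bits=00000000000000
Op 1: insert fox -> sets bits 11 12 -> bits=00000000000110
Op 2: insert bee -> sets bits 1 6 -> bits=01000010000110
Op 3: insert gnu -> sets bits 7 -> bits=01000011000110
Op 4: insert emu -> sets bits 6 8 -> bits=01000011100110
Op 5: query bee -> checks bit1=1, bit6=1 (all 1) -> maybe
Op 6: insert rat -> sets bits 8 11 -> bits=01000011100110
Op 7: query bee -> checks bit1=1, bit6=1 (all 1) -> maybe
Query results in order: maybe maybe

Answer: maybe maybe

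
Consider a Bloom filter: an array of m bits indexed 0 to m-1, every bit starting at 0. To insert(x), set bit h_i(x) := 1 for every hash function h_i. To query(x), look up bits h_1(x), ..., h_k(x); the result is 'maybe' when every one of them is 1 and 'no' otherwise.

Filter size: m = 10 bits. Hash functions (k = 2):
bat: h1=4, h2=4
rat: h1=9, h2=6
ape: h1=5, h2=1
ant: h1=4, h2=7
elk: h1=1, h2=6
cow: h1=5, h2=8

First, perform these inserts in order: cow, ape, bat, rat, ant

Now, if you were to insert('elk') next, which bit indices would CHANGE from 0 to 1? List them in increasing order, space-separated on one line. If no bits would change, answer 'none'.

Answer: none

Derivation:
Start: bits=0000000000
After insert 'cow': sets bits 5 8 -> bits=0000010010
After insert 'ape': sets bits 1 5 -> bits=0100010010
After insert 'bat': sets bits 4 -> bits=0100110010
After insert 'rat': sets bits 6 9 -> bits=0100111011
After insert 'ant': sets bits 4 7 -> bits=0100111111
insert 'elk' would touch bits 1 6; currently bit1=1, bit6=1
Bits that are 0 among those (would change 0->1): none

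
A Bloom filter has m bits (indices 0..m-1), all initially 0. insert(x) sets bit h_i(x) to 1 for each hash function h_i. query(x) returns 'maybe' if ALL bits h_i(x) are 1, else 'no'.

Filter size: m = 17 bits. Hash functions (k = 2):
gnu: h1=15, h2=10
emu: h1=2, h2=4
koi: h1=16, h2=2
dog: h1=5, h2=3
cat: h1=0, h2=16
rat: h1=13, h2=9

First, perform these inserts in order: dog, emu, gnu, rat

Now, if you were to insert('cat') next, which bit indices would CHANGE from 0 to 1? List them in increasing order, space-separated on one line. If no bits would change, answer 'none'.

Start: bits=00000000000000000
After insert 'dog': sets bits 3 5 -> bits=00010100000000000
After insert 'emu': sets bits 2 4 -> bits=00111100000000000
After insert 'gnu': sets bits 10 15 -> bits=00111100001000010
After insert 'rat': sets bits 9 13 -> bits=00111100011001010
insert 'cat' would touch bits 0 16; currently bit0=0, bit16=0
Bits that are 0 among those (would change 0->1): 0 16

Answer: 0 16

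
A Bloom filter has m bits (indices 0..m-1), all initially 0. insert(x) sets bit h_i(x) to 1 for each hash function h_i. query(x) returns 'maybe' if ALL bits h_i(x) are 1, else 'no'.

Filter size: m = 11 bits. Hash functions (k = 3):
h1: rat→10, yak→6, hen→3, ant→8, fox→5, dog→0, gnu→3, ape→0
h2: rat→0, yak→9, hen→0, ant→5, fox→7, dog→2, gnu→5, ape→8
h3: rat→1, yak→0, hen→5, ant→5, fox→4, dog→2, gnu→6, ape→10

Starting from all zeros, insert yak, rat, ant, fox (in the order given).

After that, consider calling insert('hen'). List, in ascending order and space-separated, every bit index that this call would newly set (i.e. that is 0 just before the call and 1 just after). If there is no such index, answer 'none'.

Start: bits=00000000000
After insert 'yak': sets bits 0 6 9 -> bits=10000010010
After insert 'rat': sets bits 0 1 10 -> bits=11000010011
After insert 'ant': sets bits 5 8 -> bits=11000110111
After insert 'fox': sets bits 4 5 7 -> bits=11001111111
insert 'hen' would touch bits 0 3 5; currently bit0=1, bit3=0, bit5=1
Bits that are 0 among those (would change 0->1): 3

Answer: 3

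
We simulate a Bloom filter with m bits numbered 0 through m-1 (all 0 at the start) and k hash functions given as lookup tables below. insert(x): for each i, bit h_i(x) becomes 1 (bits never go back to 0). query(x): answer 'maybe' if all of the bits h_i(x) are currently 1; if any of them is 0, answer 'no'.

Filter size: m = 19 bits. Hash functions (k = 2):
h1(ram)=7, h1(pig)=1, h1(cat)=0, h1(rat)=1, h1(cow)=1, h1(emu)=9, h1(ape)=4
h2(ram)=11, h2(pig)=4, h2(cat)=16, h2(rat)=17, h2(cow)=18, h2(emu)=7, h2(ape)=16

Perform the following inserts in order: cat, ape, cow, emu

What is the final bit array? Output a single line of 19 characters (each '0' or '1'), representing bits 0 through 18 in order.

Start: bits=0000000000000000000
After insert 'cat': sets bits 0 16 -> bits=1000000000000000100
After insert 'ape': sets bits 4 16 -> bits=1000100000000000100
After insert 'cow': sets bits 1 18 -> bits=1100100000000000101
After insert 'emu': sets bits 7 9 -> bits=1100100101000000101

Answer: 1100100101000000101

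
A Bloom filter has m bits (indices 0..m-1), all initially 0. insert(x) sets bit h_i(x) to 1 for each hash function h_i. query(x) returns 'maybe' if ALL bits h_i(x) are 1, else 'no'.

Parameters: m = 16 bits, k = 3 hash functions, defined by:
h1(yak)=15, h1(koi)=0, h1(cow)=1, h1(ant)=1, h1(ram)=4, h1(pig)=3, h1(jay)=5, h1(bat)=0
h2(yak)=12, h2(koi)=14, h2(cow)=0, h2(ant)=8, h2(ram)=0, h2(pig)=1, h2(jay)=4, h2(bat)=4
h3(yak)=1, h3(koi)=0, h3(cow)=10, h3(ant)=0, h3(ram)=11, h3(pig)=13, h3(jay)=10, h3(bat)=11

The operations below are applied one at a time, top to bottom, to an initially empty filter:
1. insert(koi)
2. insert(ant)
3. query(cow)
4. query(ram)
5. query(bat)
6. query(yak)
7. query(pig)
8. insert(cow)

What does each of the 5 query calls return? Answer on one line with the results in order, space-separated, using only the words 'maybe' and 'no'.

Start: bits=0000000000000000
Op 1: insert koi -> sets bits 0 14 -> bits=1000000000000010
Op 2: insert ant -> sets bits 0 1 8 -> bits=1100000010000010
Op 3: query cow -> checks bit0=1, bit1=1, bit10=0 (has a 0) -> no
Op 4: query ram -> checks bit0=1, bit4=0, bit11=0 (has a 0) -> no
Op 5: query bat -> checks bit0=1, bit4=0, bit11=0 (has a 0) -> no
Op 6: query yak -> checks bit1=1, bit12=0, bit15=0 (has a 0) -> no
Op 7: query pig -> checks bit1=1, bit3=0, bit13=0 (has a 0) -> no
Op 8: insert cow -> sets bits 0 1 10 -> bits=1100000010100010
Query results in order: no no no no no

Answer: no no no no no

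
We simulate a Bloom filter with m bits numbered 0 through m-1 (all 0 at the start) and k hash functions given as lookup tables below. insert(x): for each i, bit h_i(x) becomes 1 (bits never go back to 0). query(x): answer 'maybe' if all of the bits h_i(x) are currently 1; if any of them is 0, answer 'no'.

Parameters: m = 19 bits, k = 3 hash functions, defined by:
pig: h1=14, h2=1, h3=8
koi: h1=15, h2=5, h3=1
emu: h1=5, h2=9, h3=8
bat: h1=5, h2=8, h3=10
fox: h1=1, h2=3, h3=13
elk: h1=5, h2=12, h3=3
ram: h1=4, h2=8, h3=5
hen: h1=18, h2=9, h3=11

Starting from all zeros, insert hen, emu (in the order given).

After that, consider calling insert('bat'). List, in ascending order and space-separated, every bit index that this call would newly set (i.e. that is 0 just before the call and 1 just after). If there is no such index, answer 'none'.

Start: bits=0000000000000000000
After insert 'hen': sets bits 9 11 18 -> bits=0000000001010000001
After insert 'emu': sets bits 5 8 9 -> bits=0000010011010000001
insert 'bat' would touch bits 5 8 10; currently bit5=1, bit8=1, bit10=0
Bits that are 0 among those (would change 0->1): 10

Answer: 10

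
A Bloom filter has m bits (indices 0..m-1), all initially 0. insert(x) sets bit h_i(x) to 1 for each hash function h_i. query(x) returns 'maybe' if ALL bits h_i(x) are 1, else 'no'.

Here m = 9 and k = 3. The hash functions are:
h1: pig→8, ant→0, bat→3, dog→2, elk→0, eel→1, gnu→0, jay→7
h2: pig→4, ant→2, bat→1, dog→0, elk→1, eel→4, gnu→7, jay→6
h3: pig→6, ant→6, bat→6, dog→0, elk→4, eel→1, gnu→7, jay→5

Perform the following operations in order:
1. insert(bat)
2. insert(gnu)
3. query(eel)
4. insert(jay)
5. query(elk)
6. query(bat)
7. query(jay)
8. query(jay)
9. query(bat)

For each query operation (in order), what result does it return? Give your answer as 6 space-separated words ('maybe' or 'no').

Answer: no no maybe maybe maybe maybe

Derivation:
Start: bits=000000000
Op 1: insert bat -> sets bits 1 3 6 -> bits=010100100
Op 2: insert gnu -> sets bits 0 7 -> bits=110100110
Op 3: query eel -> checks bit1=1, bit4=0 (has a 0) -> no
Op 4: insert jay -> sets bits 5 6 7 -> bits=110101110
Op 5: query elk -> checks bit0=1, bit1=1, bit4=0 (has a 0) -> no
Op 6: query bat -> checks bit1=1, bit3=1, bit6=1 (all 1) -> maybe
Op 7: query jay -> checks bit5=1, bit6=1, bit7=1 (all 1) -> maybe
Op 8: query jay -> checks bit5=1, bit6=1, bit7=1 (all 1) -> maybe
Op 9: query bat -> checks bit1=1, bit3=1, bit6=1 (all 1) -> maybe
Query results in order: no no maybe maybe maybe maybe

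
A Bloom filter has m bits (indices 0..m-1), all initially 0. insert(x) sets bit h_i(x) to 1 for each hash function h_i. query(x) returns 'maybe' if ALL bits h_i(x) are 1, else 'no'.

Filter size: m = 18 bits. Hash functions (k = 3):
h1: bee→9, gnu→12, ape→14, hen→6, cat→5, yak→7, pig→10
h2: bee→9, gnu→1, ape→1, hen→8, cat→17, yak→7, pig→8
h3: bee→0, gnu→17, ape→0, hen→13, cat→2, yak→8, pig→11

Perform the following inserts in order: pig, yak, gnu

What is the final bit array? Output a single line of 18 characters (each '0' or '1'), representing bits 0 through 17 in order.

Start: bits=000000000000000000
After insert 'pig': sets bits 8 10 11 -> bits=000000001011000000
After insert 'yak': sets bits 7 8 -> bits=000000011011000000
After insert 'gnu': sets bits 1 12 17 -> bits=010000011011100001

Answer: 010000011011100001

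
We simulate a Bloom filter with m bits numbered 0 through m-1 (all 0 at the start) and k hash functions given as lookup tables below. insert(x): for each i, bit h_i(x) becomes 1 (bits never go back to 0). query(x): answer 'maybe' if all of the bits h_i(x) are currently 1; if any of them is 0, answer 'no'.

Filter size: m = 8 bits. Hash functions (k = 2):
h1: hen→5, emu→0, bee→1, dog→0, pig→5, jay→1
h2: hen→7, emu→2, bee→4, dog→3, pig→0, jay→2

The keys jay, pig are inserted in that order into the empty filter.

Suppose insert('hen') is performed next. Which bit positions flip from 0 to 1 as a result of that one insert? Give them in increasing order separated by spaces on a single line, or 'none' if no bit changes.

Start: bits=00000000
After insert 'jay': sets bits 1 2 -> bits=01100000
After insert 'pig': sets bits 0 5 -> bits=11100100
insert 'hen' would touch bits 5 7; currently bit5=1, bit7=0
Bits that are 0 among those (would change 0->1): 7

Answer: 7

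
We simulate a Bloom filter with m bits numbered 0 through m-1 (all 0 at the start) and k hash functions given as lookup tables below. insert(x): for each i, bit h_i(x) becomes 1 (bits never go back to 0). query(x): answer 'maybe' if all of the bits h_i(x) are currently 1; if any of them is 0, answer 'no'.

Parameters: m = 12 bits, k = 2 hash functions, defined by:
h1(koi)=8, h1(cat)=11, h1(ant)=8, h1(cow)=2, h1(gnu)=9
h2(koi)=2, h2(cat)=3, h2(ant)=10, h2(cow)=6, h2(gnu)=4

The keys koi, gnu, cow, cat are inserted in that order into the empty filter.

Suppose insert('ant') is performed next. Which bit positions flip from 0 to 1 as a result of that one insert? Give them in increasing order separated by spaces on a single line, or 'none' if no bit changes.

Start: bits=000000000000
After insert 'koi': sets bits 2 8 -> bits=001000001000
After insert 'gnu': sets bits 4 9 -> bits=001010001100
After insert 'cow': sets bits 2 6 -> bits=001010101100
After insert 'cat': sets bits 3 11 -> bits=001110101101
insert 'ant' would touch bits 8 10; currently bit8=1, bit10=0
Bits that are 0 among those (would change 0->1): 10

Answer: 10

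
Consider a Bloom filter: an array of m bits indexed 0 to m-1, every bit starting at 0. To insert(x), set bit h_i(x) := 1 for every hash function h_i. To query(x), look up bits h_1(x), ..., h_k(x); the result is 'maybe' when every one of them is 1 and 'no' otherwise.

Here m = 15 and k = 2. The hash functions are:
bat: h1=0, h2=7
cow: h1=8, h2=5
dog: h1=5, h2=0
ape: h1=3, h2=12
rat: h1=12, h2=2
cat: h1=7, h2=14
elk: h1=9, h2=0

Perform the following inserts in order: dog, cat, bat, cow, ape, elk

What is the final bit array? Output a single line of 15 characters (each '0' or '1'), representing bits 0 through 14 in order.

Start: bits=000000000000000
After insert 'dog': sets bits 0 5 -> bits=100001000000000
After insert 'cat': sets bits 7 14 -> bits=100001010000001
After insert 'bat': sets bits 0 7 -> bits=100001010000001
After insert 'cow': sets bits 5 8 -> bits=100001011000001
After insert 'ape': sets bits 3 12 -> bits=100101011000101
After insert 'elk': sets bits 0 9 -> bits=100101011100101

Answer: 100101011100101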